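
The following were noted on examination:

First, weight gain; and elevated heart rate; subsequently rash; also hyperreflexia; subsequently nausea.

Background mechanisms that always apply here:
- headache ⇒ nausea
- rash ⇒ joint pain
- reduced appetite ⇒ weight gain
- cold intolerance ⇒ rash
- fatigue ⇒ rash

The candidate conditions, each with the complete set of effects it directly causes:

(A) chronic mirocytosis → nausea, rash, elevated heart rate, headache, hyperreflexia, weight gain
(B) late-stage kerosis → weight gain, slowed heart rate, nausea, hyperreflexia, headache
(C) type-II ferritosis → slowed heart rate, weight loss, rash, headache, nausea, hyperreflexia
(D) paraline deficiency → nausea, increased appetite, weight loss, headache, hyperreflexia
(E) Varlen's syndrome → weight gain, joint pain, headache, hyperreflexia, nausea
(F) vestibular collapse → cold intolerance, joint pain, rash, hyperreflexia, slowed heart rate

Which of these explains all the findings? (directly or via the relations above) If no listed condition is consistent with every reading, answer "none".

A

Per-candidate check:
(A) chronic mirocytosis — accounts for every observation
(B) late-stage kerosis — weight gain match; elevated heart rate miss; rash miss; hyperreflexia match; nausea match
(C) type-II ferritosis — fails on weight gain, elevated heart rate (predicts weight loss, not weight gain; predicts slowed heart rate, not elevated heart rate)
(D) paraline deficiency — fails on weight gain, elevated heart rate, rash (predicts weight loss, not weight gain)
(E) Varlen's syndrome — does not account for elevated heart rate, rash
(F) vestibular collapse — fails on weight gain, elevated heart rate, nausea (predicts slowed heart rate, not elevated heart rate)
Only (A) is consistent with every observation.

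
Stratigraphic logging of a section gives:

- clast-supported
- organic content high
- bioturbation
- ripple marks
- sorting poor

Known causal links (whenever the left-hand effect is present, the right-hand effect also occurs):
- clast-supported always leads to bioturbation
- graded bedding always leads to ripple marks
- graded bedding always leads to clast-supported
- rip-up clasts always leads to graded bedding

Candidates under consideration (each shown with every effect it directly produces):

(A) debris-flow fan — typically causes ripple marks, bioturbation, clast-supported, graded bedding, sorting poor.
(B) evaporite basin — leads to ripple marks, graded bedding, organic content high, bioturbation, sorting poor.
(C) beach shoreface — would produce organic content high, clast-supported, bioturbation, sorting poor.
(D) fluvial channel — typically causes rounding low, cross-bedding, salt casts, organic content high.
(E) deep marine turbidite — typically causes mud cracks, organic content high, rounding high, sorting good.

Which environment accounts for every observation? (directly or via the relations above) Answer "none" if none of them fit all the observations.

B

Checking each candidate against the observations:
(A) debris-flow fan — does not account for organic content high
(B) evaporite basin — clast-supported ✓ (by graded bedding → clast-supported); organic content high ✓; bioturbation ✓; ripple marks ✓; sorting poor ✓
(C) beach shoreface — does not account for ripple marks
(D) fluvial channel — does not account for clast-supported, bioturbation, ripple marks, sorting poor
(E) deep marine turbidite — clast-supported ✗; organic content high ✓; bioturbation ✗; ripple marks ✗; sorting poor ✗
(B) is the only candidate with no mismatches.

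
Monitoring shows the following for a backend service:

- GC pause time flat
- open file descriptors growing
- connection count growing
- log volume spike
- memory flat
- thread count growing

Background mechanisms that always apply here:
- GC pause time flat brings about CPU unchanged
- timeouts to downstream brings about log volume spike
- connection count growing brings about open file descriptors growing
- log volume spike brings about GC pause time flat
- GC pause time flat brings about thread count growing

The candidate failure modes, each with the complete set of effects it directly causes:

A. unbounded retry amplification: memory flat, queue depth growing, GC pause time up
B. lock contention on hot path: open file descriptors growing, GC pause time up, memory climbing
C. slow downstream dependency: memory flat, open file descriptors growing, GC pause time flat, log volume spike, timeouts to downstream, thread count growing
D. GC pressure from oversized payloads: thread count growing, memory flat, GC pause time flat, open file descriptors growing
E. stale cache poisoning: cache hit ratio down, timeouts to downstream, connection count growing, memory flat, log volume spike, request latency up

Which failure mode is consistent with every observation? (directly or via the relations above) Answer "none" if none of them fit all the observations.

E

Testing each hypothesis:
(A) unbounded retry amplification — GC pause time flat -; open file descriptors growing -; connection count growing -; log volume spike -; memory flat +; thread count growing -
(B) lock contention on hot path — GC pause time flat -; open file descriptors growing +; connection count growing -; log volume spike -; memory flat -; thread count growing -
(C) slow downstream dependency — does not account for connection count growing
(D) GC pressure from oversized payloads — does not account for connection count growing, log volume spike
(E) stale cache poisoning — accounts for every observation (GC pause time flat by log volume spike → GC pause time flat)
(E) is the only candidate with no mismatches.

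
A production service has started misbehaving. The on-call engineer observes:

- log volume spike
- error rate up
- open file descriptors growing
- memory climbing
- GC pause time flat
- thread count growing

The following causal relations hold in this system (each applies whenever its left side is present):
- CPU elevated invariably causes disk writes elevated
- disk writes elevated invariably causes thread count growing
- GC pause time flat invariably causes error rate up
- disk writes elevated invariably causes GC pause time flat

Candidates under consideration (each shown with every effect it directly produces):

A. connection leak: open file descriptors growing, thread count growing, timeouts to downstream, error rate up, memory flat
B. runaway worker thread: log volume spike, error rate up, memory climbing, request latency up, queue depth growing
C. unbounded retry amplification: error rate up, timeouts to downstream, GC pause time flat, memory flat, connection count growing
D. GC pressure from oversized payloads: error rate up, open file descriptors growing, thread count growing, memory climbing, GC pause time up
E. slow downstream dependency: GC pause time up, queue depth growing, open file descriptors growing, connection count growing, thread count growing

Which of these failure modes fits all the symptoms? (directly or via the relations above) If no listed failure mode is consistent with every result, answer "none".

Per-candidate check:
(A) connection leak — fails on log volume spike, memory climbing, GC pause time flat (predicts memory flat, not memory climbing)
(B) runaway worker thread — log volume spike ✓; error rate up ✓; open file descriptors growing ✗; memory climbing ✓; GC pause time flat ✗; thread count growing ✗
(C) unbounded retry amplification — fails on log volume spike, open file descriptors growing, memory climbing, thread count growing (predicts memory flat, not memory climbing)
(D) GC pressure from oversized payloads — log volume spike ✗; error rate up ✓; open file descriptors growing ✓; memory climbing ✓; GC pause time flat ✗; thread count growing ✓
(E) slow downstream dependency — log volume spike ✗; error rate up ✗; open file descriptors growing ✓; memory climbing ✗; GC pause time flat ✗; thread count growing ✓
Every candidate fails on at least one observation.

none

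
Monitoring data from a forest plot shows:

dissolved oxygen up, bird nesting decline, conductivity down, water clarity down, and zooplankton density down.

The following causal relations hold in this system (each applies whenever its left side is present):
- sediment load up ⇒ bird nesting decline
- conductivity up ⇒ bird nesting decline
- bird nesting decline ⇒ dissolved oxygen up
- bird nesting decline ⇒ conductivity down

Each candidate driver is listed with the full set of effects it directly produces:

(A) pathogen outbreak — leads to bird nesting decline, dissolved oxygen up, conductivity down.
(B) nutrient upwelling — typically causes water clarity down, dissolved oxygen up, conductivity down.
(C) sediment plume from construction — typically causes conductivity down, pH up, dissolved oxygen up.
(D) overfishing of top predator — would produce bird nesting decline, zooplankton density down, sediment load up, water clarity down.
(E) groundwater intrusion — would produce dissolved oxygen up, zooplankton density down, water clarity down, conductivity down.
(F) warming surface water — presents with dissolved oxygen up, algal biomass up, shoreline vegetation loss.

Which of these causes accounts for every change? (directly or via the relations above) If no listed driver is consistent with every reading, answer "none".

D

Checking each candidate against the observations:
(A) pathogen outbreak — does not account for water clarity down, zooplankton density down
(B) nutrient upwelling — dissolved oxygen up yes; bird nesting decline NO; conductivity down yes; water clarity down yes; zooplankton density down NO
(C) sediment plume from construction — does not account for bird nesting decline, water clarity down, zooplankton density down
(D) overfishing of top predator — accounts for every observation (dissolved oxygen up via bird nesting decline → dissolved oxygen up)
(E) groundwater intrusion — dissolved oxygen up yes; bird nesting decline NO; conductivity down yes; water clarity down yes; zooplankton density down yes
(F) warming surface water — does not account for bird nesting decline, conductivity down, water clarity down, zooplankton density down
(D) alone accounts for all the evidence.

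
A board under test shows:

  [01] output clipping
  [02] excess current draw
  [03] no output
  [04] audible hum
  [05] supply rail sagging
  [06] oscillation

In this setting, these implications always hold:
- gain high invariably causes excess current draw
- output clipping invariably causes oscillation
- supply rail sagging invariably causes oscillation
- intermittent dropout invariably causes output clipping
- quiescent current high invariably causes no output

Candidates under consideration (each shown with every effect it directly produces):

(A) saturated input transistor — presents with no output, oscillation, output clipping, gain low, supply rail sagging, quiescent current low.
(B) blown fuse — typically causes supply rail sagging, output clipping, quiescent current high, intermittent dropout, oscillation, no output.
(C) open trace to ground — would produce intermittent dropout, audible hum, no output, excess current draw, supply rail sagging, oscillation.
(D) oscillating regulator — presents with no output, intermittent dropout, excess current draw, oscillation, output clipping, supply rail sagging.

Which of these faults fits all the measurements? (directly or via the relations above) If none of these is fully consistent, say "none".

C

For each candidate, compare predicted effects to what was observed:
(A) saturated input transistor — output clipping ✓; excess current draw ✗; no output ✓; audible hum ✗; supply rail sagging ✓; oscillation ✓
(B) blown fuse — output clipping ✓; excess current draw ✗; no output ✓; audible hum ✗; supply rail sagging ✓; oscillation ✓
(C) open trace to ground — output clipping ✓ (by intermittent dropout → output clipping); excess current draw ✓; no output ✓; audible hum ✓; supply rail sagging ✓; oscillation ✓
(D) oscillating regulator — output clipping ✓; excess current draw ✓; no output ✓; audible hum ✗; supply rail sagging ✓; oscillation ✓
(C) is the only candidate with no mismatches.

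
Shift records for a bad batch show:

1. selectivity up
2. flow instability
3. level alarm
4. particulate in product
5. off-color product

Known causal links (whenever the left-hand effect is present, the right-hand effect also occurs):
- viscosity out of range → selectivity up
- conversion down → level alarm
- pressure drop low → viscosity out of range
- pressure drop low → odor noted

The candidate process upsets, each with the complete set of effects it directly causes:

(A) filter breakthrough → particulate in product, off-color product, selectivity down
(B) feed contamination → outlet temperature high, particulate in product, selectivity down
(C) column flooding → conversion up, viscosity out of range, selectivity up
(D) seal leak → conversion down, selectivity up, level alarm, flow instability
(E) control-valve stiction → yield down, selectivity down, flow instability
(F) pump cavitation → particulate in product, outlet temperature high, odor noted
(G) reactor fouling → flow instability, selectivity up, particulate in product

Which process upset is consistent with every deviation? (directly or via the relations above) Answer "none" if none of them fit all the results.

Checking each candidate against the observations:
(A) filter breakthrough — fails on selectivity up, flow instability, level alarm (predicts selectivity down, not selectivity up)
(B) feed contamination — selectivity up -; flow instability -; level alarm -; particulate in product +; off-color product -
(C) column flooding — selectivity up +; flow instability -; level alarm -; particulate in product -; off-color product -
(D) seal leak — does not account for particulate in product, off-color product
(E) control-valve stiction — selectivity up -; flow instability +; level alarm -; particulate in product -; off-color product -
(F) pump cavitation — selectivity up -; flow instability -; level alarm -; particulate in product +; off-color product -
(G) reactor fouling — does not account for level alarm, off-color product
None of the listed candidates fits everything.

none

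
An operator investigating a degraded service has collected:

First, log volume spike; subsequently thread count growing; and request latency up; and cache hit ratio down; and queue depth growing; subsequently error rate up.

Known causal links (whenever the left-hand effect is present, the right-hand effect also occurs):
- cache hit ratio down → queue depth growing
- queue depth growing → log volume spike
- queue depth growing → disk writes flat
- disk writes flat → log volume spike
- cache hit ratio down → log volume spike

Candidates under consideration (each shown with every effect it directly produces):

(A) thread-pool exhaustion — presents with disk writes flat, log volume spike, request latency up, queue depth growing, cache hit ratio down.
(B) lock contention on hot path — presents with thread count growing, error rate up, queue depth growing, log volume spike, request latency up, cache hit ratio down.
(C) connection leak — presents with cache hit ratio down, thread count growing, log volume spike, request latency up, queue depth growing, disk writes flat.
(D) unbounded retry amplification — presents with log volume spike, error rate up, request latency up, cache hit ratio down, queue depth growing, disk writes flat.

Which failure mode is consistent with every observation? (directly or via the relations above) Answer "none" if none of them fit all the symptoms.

B

Checking each candidate against the observations:
(A) thread-pool exhaustion — log volume spike +; thread count growing -; request latency up +; cache hit ratio down +; queue depth growing +; error rate up -
(B) lock contention on hot path — log volume spike +; thread count growing +; request latency up +; cache hit ratio down +; queue depth growing +; error rate up +
(C) connection leak — does not account for error rate up
(D) unbounded retry amplification — does not account for thread count growing
(B) is the only candidate with no mismatches.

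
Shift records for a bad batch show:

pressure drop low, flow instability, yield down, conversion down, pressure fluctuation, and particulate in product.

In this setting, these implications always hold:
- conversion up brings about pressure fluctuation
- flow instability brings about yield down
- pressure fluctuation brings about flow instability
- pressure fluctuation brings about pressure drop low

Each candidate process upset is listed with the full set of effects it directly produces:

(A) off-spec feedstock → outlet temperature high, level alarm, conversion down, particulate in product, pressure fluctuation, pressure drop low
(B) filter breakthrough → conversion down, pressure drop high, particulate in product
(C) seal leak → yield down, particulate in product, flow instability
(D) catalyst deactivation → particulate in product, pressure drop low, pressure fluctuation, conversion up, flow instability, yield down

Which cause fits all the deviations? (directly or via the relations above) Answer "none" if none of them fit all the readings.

Checking each candidate against the observations:
(A) off-spec feedstock — accounts for every observation (flow instability through pressure fluctuation → flow instability)
(B) filter breakthrough — pressure drop low ✗; flow instability ✗; yield down ✗; conversion down ✓; pressure fluctuation ✗; particulate in product ✓
(C) seal leak — pressure drop low ✗; flow instability ✓; yield down ✓; conversion down ✗; pressure fluctuation ✗; particulate in product ✓
(D) catalyst deactivation — pressure drop low ✓; flow instability ✓; yield down ✓; conversion down ✗; pressure fluctuation ✓; particulate in product ✓
Only (A) is consistent with every observation.

A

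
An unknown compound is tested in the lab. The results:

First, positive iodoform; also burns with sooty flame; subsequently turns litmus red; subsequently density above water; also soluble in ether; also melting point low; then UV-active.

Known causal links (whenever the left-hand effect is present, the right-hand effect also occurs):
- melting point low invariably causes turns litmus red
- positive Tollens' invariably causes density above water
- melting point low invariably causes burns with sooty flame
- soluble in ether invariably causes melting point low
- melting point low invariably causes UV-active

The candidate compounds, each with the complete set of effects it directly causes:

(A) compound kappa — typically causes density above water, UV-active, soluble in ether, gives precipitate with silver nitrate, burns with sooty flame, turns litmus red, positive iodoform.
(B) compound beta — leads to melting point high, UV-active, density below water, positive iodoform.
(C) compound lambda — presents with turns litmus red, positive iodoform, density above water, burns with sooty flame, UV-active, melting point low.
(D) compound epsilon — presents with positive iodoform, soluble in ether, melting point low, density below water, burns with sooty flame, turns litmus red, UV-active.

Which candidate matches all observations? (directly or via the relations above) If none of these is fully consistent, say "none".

Per-candidate check:
(A) compound kappa — accounts for every observation (melting point low through soluble in ether → melting point low)
(B) compound beta — fails on burns with sooty flame, turns litmus red, density above water, soluble in ether, melting point low (predicts density below water, not density above water; predicts melting point high, not melting point low)
(C) compound lambda — positive iodoform yes; burns with sooty flame yes; turns litmus red yes; density above water yes; soluble in ether NO; melting point low yes; UV-active yes
(D) compound epsilon — positive iodoform yes; burns with sooty flame yes; turns litmus red yes; density above water NO; soluble in ether yes; melting point low yes; UV-active yes
(A) is the only candidate with no mismatches.

A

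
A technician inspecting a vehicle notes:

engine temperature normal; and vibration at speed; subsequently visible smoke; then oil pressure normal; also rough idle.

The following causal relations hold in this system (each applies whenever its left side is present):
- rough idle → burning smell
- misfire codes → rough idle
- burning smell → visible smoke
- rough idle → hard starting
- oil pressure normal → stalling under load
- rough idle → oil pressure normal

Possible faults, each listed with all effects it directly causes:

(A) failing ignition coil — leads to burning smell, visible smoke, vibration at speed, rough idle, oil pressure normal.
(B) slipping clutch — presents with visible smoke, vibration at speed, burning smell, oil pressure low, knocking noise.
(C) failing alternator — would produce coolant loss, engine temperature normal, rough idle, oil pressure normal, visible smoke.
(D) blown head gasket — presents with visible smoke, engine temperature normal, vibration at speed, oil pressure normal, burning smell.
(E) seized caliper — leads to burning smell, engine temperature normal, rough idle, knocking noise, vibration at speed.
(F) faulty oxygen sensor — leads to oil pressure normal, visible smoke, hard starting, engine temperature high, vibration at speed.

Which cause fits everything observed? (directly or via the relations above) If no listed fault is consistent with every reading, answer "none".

Per-candidate check:
(A) failing ignition coil — engine temperature normal ✗; vibration at speed ✓; visible smoke ✓; oil pressure normal ✓; rough idle ✓
(B) slipping clutch — engine temperature normal ✗; vibration at speed ✓; visible smoke ✓; oil pressure normal ✗; rough idle ✗
(C) failing alternator — engine temperature normal ✓; vibration at speed ✗; visible smoke ✓; oil pressure normal ✓; rough idle ✓
(D) blown head gasket — does not account for rough idle
(E) seized caliper — engine temperature normal ✓; vibration at speed ✓; visible smoke ✓ (via burning smell → visible smoke); oil pressure normal ✓ (via rough idle → oil pressure normal); rough idle ✓
(F) faulty oxygen sensor — engine temperature normal ✗; vibration at speed ✓; visible smoke ✓; oil pressure normal ✓; rough idle ✗
Only (E) is consistent with every observation.

E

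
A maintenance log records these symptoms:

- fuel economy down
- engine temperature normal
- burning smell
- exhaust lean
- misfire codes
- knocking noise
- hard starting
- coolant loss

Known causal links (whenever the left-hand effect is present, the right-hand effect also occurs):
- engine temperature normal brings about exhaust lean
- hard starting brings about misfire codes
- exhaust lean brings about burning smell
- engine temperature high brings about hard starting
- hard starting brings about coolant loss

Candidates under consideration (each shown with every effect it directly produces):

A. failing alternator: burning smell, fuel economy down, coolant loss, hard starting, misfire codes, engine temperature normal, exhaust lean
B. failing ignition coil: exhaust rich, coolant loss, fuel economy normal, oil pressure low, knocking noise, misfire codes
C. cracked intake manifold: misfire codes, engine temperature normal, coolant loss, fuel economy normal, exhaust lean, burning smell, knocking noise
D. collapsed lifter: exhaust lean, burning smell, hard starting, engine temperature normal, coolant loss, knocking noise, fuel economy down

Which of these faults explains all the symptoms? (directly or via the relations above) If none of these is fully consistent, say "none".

Checking each candidate against the observations:
(A) failing alternator — fuel economy down yes; engine temperature normal yes; burning smell yes; exhaust lean yes; misfire codes yes; knocking noise NO; hard starting yes; coolant loss yes
(B) failing ignition coil — fails on fuel economy down, engine temperature normal, burning smell, exhaust lean, hard starting (predicts fuel economy normal, not fuel economy down; predicts exhaust rich, not exhaust lean)
(C) cracked intake manifold — fails on fuel economy down, hard starting (predicts fuel economy normal, not fuel economy down)
(D) collapsed lifter — fuel economy down yes; engine temperature normal yes; burning smell yes; exhaust lean yes; misfire codes yes (by hard starting → misfire codes); knocking noise yes; hard starting yes; coolant loss yes
Only (D) is consistent with every observation.

D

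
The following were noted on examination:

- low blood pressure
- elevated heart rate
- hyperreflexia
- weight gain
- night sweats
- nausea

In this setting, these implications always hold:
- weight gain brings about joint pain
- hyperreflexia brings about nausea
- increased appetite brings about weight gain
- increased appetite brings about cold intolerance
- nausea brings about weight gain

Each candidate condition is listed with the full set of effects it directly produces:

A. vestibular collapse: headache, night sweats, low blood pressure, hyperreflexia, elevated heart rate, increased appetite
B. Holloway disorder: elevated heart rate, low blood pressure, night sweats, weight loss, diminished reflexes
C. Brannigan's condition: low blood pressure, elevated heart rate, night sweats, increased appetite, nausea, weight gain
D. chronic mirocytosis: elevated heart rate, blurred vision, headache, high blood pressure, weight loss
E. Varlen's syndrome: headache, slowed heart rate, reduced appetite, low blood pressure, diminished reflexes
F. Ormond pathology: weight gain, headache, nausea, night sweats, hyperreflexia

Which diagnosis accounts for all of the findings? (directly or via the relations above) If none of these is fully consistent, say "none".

A

Per-candidate check:
(A) vestibular collapse — accounts for every observation (weight gain via increased appetite → weight gain)
(B) Holloway disorder — low blood pressure ✓; elevated heart rate ✓; hyperreflexia ✗; weight gain ✗; night sweats ✓; nausea ✗
(C) Brannigan's condition — low blood pressure ✓; elevated heart rate ✓; hyperreflexia ✗; weight gain ✓; night sweats ✓; nausea ✓
(D) chronic mirocytosis — low blood pressure ✗; elevated heart rate ✓; hyperreflexia ✗; weight gain ✗; night sweats ✗; nausea ✗
(E) Varlen's syndrome — low blood pressure ✓; elevated heart rate ✗; hyperreflexia ✗; weight gain ✗; night sweats ✗; nausea ✗
(F) Ormond pathology — does not account for low blood pressure, elevated heart rate
(A) alone accounts for all the evidence.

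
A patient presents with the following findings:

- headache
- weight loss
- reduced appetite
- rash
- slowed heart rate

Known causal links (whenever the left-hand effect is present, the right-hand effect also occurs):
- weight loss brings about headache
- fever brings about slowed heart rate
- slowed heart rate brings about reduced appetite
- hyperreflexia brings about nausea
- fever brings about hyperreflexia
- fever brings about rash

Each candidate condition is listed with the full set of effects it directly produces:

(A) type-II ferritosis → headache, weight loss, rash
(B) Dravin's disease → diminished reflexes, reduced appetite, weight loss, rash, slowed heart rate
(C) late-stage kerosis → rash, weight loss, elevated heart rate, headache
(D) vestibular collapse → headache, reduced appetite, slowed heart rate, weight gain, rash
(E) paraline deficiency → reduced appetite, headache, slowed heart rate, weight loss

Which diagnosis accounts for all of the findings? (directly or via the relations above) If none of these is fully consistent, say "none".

B

For each candidate, compare predicted effects to what was observed:
(A) type-II ferritosis — headache +; weight loss +; reduced appetite -; rash +; slowed heart rate -
(B) Dravin's disease — headache + (via weight loss → headache); weight loss +; reduced appetite +; rash +; slowed heart rate +
(C) late-stage kerosis — headache +; weight loss +; reduced appetite -; rash +; slowed heart rate -
(D) vestibular collapse — fails on weight loss (predicts weight gain, not weight loss)
(E) paraline deficiency — headache +; weight loss +; reduced appetite +; rash -; slowed heart rate +
(B) is the only candidate with no mismatches.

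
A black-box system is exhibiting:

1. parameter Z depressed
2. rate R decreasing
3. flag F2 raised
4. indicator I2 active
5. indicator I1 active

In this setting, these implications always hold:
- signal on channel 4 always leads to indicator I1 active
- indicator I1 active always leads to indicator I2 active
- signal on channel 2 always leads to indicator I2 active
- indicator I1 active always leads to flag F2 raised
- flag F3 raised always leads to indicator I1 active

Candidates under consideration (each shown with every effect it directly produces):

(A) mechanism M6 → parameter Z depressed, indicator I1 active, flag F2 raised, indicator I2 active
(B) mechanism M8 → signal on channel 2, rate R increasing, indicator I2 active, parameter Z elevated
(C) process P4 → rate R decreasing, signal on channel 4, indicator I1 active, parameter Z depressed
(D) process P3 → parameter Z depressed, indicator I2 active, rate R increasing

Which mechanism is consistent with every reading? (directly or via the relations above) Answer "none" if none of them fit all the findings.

Testing each hypothesis:
(A) mechanism M6 — parameter Z depressed ✓; rate R decreasing ✗; flag F2 raised ✓; indicator I2 active ✓; indicator I1 active ✓
(B) mechanism M8 — parameter Z depressed ✗; rate R decreasing ✗; flag F2 raised ✗; indicator I2 active ✓; indicator I1 active ✗
(C) process P4 — parameter Z depressed ✓; rate R decreasing ✓; flag F2 raised ✓ (through indicator I1 active → flag F2 raised); indicator I2 active ✓ (through indicator I1 active → indicator I2 active); indicator I1 active ✓
(D) process P3 — fails on rate R decreasing, flag F2 raised, indicator I1 active (predicts rate R increasing, not rate R decreasing)
(C) is the only candidate with no mismatches.

C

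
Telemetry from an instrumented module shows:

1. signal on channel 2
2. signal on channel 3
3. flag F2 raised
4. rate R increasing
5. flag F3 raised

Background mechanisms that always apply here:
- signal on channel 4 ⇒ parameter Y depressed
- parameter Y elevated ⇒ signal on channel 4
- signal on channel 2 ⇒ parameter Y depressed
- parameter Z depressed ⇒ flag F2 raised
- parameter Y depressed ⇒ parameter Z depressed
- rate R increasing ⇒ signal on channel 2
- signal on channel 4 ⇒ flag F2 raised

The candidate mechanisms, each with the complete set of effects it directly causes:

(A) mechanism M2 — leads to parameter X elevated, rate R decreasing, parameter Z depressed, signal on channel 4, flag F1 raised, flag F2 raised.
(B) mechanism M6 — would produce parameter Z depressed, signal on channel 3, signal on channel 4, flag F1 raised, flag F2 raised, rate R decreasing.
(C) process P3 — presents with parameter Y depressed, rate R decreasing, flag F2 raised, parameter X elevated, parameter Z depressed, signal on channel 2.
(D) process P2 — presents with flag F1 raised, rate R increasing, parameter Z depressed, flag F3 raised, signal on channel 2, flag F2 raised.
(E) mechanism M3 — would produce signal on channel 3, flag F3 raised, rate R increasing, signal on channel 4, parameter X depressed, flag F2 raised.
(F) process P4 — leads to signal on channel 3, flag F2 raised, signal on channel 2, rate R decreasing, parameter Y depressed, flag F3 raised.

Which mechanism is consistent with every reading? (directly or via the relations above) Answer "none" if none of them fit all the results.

Testing each hypothesis:
(A) mechanism M2 — signal on channel 2 miss; signal on channel 3 miss; flag F2 raised match; rate R increasing miss; flag F3 raised miss
(B) mechanism M6 — signal on channel 2 miss; signal on channel 3 match; flag F2 raised match; rate R increasing miss; flag F3 raised miss
(C) process P3 — fails on signal on channel 3, rate R increasing, flag F3 raised (predicts rate R decreasing, not rate R increasing)
(D) process P2 — does not account for signal on channel 3
(E) mechanism M3 — accounts for every observation (signal on channel 2 by rate R increasing → signal on channel 2)
(F) process P4 — fails on rate R increasing (predicts rate R decreasing, not rate R increasing)
(E) alone accounts for all the evidence.

E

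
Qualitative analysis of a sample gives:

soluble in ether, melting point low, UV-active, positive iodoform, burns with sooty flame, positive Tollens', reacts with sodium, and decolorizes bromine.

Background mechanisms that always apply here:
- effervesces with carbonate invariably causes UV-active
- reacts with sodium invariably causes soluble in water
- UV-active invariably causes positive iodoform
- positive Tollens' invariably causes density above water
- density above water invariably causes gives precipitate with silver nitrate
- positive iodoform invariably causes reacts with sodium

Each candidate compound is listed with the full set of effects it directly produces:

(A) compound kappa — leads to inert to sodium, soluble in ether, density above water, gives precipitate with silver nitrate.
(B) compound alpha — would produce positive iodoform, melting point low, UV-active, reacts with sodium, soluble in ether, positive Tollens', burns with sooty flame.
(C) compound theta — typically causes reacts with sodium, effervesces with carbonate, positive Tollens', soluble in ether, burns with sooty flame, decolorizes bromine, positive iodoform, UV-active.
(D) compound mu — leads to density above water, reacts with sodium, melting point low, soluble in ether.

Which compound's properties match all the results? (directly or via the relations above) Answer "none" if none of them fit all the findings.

Per-candidate check:
(A) compound kappa — fails on melting point low, UV-active, positive iodoform, burns with sooty flame, positive Tollens', reacts with sodium, decolorizes bromine (predicts inert to sodium, not reacts with sodium)
(B) compound alpha — soluble in ether +; melting point low +; UV-active +; positive iodoform +; burns with sooty flame +; positive Tollens' +; reacts with sodium +; decolorizes bromine -
(C) compound theta — does not account for melting point low
(D) compound mu — does not account for UV-active, positive iodoform, burns with sooty flame, positive Tollens', decolorizes bromine
Every candidate fails on at least one observation.

none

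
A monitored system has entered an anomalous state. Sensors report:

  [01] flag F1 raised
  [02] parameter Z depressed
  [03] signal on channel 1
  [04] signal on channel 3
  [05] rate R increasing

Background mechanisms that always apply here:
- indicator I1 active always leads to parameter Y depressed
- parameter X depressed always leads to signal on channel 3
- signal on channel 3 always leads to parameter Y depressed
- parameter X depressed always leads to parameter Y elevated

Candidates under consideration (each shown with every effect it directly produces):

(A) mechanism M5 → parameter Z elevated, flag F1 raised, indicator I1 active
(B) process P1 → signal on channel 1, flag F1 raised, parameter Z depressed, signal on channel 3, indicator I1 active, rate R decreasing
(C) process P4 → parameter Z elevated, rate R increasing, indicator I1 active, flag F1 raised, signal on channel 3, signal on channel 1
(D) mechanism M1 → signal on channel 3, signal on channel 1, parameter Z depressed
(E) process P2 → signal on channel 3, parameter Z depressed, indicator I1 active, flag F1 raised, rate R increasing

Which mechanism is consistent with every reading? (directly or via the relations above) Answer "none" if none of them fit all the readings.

none

Testing each hypothesis:
(A) mechanism M5 — flag F1 raised +; parameter Z depressed -; signal on channel 1 -; signal on channel 3 -; rate R increasing -
(B) process P1 — fails on rate R increasing (predicts rate R decreasing, not rate R increasing)
(C) process P4 — flag F1 raised +; parameter Z depressed -; signal on channel 1 +; signal on channel 3 +; rate R increasing +
(D) mechanism M1 — flag F1 raised -; parameter Z depressed +; signal on channel 1 +; signal on channel 3 +; rate R increasing -
(E) process P2 — does not account for signal on channel 1
No candidate is consistent with all observations.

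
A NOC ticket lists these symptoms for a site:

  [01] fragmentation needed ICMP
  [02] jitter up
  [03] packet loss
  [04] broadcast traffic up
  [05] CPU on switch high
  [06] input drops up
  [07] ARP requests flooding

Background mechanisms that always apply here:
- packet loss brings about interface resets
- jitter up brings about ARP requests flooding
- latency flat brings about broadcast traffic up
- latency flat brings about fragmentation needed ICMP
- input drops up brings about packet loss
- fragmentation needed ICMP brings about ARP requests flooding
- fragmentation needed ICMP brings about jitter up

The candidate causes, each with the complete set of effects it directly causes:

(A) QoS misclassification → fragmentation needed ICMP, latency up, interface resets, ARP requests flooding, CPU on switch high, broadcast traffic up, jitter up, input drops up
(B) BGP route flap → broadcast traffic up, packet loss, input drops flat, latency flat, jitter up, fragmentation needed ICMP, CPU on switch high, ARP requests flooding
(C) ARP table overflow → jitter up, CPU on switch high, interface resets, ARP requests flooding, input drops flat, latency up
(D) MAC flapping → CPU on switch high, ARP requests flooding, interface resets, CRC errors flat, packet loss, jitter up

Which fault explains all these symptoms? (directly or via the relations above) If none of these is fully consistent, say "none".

A

Checking each candidate against the observations:
(A) QoS misclassification — accounts for every observation (packet loss via input drops up → packet loss)
(B) BGP route flap — fragmentation needed ICMP match; jitter up match; packet loss match; broadcast traffic up match; CPU on switch high match; input drops up miss; ARP requests flooding match
(C) ARP table overflow — fragmentation needed ICMP miss; jitter up match; packet loss miss; broadcast traffic up miss; CPU on switch high match; input drops up miss; ARP requests flooding match
(D) MAC flapping — fragmentation needed ICMP miss; jitter up match; packet loss match; broadcast traffic up miss; CPU on switch high match; input drops up miss; ARP requests flooding match
Only (A) is consistent with every observation.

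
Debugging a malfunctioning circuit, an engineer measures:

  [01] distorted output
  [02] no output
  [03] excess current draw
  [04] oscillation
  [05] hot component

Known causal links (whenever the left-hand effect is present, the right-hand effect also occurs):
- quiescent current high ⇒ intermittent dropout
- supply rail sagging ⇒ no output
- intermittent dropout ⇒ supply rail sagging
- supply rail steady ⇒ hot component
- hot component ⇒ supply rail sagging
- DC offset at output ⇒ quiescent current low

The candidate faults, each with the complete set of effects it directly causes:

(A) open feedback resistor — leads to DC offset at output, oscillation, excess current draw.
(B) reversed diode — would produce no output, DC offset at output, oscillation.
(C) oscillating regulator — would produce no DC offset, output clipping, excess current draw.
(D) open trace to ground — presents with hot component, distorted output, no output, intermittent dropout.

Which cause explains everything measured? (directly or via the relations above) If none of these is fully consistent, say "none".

Testing each hypothesis:
(A) open feedback resistor — distorted output NO; no output NO; excess current draw yes; oscillation yes; hot component NO
(B) reversed diode — distorted output NO; no output yes; excess current draw NO; oscillation yes; hot component NO
(C) oscillating regulator — distorted output NO; no output NO; excess current draw yes; oscillation NO; hot component NO
(D) open trace to ground — distorted output yes; no output yes; excess current draw NO; oscillation NO; hot component yes
None of the listed candidates fits everything.

none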